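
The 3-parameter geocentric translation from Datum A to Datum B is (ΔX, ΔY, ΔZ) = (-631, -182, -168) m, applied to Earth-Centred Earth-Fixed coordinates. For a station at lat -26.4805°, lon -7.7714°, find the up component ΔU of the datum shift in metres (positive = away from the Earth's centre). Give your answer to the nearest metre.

The local up (radial) axis is (cos φ cos λ, cos φ sin λ, sin φ), giving ΔU = -559.612 + 22.028 + 74.910 = -462.67 m.

ΔU = -463 m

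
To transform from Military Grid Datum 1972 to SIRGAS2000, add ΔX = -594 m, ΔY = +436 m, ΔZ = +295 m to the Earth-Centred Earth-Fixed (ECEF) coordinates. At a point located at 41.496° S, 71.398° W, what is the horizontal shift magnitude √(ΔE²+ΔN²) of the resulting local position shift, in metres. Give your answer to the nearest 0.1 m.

At φ = -41.496°, λ = -71.398°: sin φ = -0.662568, cos φ = 0.749002, sin λ = -0.947757, cos λ = 0.318992.
ΔE = −sin λ·ΔX + cos λ·ΔY = −(-0.947757)·(-594) + (0.318992)·(436) = -423.89 m.
ΔN = −sin φ cos λ·ΔX − sin φ sin λ·ΔY + cos φ·ΔZ = −(-0.662568)(0.318992)(-594) − (-0.662568)(-0.947757)(436) + (0.749002)(295) = -178.38 m.
Horizontal magnitude = √(ΔE² + ΔN²) = √((-423.89)² + (-178.38)²) = 459.89 m.

459.9 m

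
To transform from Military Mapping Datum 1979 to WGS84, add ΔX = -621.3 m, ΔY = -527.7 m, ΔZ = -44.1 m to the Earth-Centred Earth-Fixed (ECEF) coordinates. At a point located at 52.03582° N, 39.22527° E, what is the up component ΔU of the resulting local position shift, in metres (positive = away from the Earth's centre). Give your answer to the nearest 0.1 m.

At φ = 52.03582°, λ = 39.22527°: sin φ = 0.788395, cos φ = 0.615169, sin λ = 0.632371, cos λ = 0.774666.
ΔU = cos φ cos λ·ΔX + cos φ sin λ·ΔY + sin φ·ΔZ = (0.615169)(0.774666)(-621.3) + (0.615169)(0.632371)(-527.7) + (0.788395)(-44.1) = -536.13 m.

ΔU = -536.1 m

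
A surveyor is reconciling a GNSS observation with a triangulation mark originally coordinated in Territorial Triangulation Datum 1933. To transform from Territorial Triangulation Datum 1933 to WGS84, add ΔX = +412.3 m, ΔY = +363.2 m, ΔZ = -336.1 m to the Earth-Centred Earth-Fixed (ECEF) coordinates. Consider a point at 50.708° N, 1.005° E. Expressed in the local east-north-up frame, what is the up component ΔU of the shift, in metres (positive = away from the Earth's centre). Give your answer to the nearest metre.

The local up (radial) axis is (cos φ cos λ, cos φ sin λ, sin φ), giving ΔU = 261.058 + 4.034 − 260.117 = 4.98 m.

ΔU = 5 m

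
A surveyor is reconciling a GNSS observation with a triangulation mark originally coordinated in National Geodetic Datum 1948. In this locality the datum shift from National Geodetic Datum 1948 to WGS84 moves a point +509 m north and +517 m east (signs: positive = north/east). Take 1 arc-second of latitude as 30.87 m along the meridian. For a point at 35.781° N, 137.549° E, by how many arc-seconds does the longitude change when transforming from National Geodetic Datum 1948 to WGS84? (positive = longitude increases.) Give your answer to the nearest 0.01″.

At latitude 35.781°, cos φ = 0.811258.
1″ of longitude at this latitude = 30.87 × cos φ = 25.0435 m, so Δλ = 517.0 / 25.0435 = 20.644″.

Δλ = 20.64″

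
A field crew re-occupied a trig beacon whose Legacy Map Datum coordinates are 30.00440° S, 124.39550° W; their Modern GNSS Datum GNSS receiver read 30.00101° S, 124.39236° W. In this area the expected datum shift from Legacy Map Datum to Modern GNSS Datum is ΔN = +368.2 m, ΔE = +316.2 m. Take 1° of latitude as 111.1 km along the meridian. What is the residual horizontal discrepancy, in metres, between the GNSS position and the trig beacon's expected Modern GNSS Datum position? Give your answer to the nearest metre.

Observed coordinate differences: Δφ = +0.00339°, Δλ = +0.00314°.
Converting to metres (1° lat = 111100 m, cos φ = 0.865987): observed ΔN = 376.6 m, observed ΔE = 302.1 m.
Subtracting the expected shift leaves a residual of 376.6 − (368.2) = 8.4 m north and 302.1 − (316.2) = -14.1 m east.
Residual distance = √(8.4² + (-14.1)²) = 16.4 m.

16 m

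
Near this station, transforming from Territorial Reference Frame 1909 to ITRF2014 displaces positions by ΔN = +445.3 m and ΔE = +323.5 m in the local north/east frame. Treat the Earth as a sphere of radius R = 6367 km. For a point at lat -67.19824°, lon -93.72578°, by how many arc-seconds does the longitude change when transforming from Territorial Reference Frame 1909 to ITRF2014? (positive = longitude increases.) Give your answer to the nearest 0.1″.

Δλ = 27.0″

At latitude -67.19824°, cos φ = 0.387544.
One radian of longitude at latitude φ spans R cos φ, so Δλ = ΔE / (R cos φ) = 323.5 / (6367000 × 0.387544) = 1.3110e-04 rad = 27.042″.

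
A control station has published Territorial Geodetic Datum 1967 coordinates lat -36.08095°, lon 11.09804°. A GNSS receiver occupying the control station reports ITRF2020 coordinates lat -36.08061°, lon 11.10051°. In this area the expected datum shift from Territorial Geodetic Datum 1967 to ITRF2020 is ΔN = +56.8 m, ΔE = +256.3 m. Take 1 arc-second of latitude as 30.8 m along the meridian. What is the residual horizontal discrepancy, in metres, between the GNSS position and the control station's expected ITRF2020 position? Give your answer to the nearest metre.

40 m

Observed coordinate differences: Δφ = +0.00034°, Δλ = +0.00247°.
Converting to metres (1° lat = 110880 m, cos φ = 0.808186): observed ΔN = 37.7 m, observed ΔE = 221.3 m.
Subtracting the expected shift leaves a residual of 37.7 − (56.8) = -19.1 m north and 221.3 − (256.3) = -35.0 m east.
Residual distance = √((-19.1)² + (-35.0)²) = 39.8 m.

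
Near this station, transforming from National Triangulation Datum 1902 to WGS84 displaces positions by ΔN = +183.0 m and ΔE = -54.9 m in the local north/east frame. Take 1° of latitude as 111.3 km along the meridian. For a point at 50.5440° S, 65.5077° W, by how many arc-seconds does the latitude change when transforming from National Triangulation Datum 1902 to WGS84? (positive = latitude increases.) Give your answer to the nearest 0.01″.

1° of latitude = 111.3 km, so Δφ = 183.0 / 111300 = 0.0016442° = 5.919″.

Δφ = 5.92″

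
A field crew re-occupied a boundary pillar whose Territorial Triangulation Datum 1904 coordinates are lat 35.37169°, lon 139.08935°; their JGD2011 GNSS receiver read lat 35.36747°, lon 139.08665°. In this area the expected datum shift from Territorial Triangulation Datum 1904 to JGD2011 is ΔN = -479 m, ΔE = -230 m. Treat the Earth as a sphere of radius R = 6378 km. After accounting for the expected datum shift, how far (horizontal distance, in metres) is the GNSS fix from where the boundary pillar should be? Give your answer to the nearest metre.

18 m

Observed coordinate differences: Δφ = -0.00422°, Δλ = -0.00270°.
Converting to metres (1° lat = 111317 m, cos φ = 0.815414): observed ΔN = -469.8 m, observed ΔE = -245.1 m.
Subtracting the expected shift leaves a residual of -469.8 − (-479) = 9.2 m north and -245.1 − (-230) = -15.1 m east.
Residual distance = √(9.2² + (-15.1)²) = 17.7 m.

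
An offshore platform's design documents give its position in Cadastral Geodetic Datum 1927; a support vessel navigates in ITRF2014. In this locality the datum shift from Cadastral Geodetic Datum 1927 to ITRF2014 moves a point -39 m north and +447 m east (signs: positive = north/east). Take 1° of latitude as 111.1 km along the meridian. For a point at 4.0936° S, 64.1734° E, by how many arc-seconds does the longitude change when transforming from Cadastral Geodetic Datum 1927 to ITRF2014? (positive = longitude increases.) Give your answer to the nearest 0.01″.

At latitude -4.0936°, cos φ = 0.997449.
1° of longitude at this latitude = 111.1 × cos φ = 110.82 km, so Δλ = 447.0 / 110816.6 = 0.0040337° = 14.521″.

Δλ = 14.52″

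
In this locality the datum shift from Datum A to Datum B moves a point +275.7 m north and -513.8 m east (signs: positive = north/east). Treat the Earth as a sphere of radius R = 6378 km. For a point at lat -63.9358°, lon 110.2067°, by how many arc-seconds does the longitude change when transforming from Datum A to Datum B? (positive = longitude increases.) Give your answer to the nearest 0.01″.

Δλ = -37.82″

At latitude -63.9358°, cos φ = 0.439378.
One radian of longitude at latitude φ spans R cos φ, so Δλ = ΔE / (R cos φ) = -513.8 / (6378000 × 0.439378) = -1.8335e-04 rad = -37.818″.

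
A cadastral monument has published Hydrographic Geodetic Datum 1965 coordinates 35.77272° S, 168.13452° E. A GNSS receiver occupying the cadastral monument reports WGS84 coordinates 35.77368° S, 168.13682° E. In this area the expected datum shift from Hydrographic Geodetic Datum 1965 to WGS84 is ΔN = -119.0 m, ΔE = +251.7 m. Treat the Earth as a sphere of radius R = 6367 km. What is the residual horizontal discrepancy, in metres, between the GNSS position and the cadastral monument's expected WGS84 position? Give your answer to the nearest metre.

Observed coordinate differences: Δφ = -0.00096°, Δλ = +0.00230°.
Converting to metres (1° lat = 111125 m, cos φ = 0.811342): observed ΔN = -106.7 m, observed ΔE = 207.4 m.
Subtracting the expected shift leaves a residual of -106.7 − (-119.0) = 12.3 m north and 207.4 − (251.7) = -44.3 m east.
Residual distance = √(12.3² + (-44.3)²) = 46.0 m.

46 m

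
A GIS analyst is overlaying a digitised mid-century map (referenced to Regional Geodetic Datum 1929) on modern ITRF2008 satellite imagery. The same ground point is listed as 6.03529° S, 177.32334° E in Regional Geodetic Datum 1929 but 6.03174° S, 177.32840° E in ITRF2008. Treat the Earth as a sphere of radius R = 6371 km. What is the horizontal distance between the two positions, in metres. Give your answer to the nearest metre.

Δφ = -6.03174° − -6.03529° = +0.00355°; Δλ = 177.32840° − 177.32334° = +0.00506°.
1° along a meridian = πR/180 = 111195 m.
ΔN = Δφ × 111195 = 394.7 m; ΔE = Δλ × 111195 × cos(-6.03529°) = +0.00506 × 111195 × 0.994457 = 559.5 m.
Distance = √(ΔE² + ΔN²) = √(559.5² + 394.7²) = 684.8 m.

685 m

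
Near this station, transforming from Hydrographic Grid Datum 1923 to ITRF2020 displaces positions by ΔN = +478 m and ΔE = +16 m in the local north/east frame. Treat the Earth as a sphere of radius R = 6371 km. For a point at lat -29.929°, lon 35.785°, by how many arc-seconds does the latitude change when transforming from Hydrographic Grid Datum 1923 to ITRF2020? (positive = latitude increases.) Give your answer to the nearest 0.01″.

Δφ = 15.48″

On a sphere of radius R, 1 rad of latitude = R, so Δφ = ΔN / R = 478.0 / 6371000 = 7.5027e-05 rad = 15.476″.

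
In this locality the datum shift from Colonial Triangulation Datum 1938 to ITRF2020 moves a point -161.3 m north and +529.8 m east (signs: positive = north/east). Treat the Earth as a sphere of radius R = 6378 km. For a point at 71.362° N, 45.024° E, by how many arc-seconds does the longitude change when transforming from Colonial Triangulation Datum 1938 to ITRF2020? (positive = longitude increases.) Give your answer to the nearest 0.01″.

At latitude 71.362°, cos φ = 0.319588.
One radian of longitude at latitude φ spans R cos φ, so Δλ = ΔE / (R cos φ) = 529.8 / (6378000 × 0.319588) = 2.5992e-04 rad = 53.612″.

Δλ = 53.61″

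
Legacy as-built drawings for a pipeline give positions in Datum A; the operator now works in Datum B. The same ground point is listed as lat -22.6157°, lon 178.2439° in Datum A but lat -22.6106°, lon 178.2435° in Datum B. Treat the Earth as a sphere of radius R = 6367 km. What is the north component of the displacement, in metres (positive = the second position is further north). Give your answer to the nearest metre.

ΔN = 567 m

Δφ = -22.6106° − -22.6157° = +0.0051°; Δλ = 178.2435° − 178.2439° = -0.0004°.
1° along a meridian = πR/180 = 111125 m.
ΔN = Δφ × 111125 = 566.7 m; ΔE = Δλ × 111125 × cos(-22.6157°) = -0.0004 × 111125 × 0.923105 = -41.0 m.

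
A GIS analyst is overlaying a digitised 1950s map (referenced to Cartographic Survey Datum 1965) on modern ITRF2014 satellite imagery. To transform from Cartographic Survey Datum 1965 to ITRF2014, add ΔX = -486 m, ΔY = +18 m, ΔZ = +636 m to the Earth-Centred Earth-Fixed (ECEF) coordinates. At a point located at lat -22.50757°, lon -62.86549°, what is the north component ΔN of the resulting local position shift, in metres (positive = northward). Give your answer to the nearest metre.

At φ = -22.50757°, λ = -62.86549°: sin φ = -0.382805, cos φ = 0.923829, sin λ = -0.889938, cos λ = 0.456081.
ΔN = −sin φ cos λ·ΔX − sin φ sin λ·ΔY + cos φ·ΔZ = −(-0.382805)(0.456081)(-486) − (-0.382805)(-0.889938)(18) + (0.923829)(636) = 496.57 m.

ΔN = 497 m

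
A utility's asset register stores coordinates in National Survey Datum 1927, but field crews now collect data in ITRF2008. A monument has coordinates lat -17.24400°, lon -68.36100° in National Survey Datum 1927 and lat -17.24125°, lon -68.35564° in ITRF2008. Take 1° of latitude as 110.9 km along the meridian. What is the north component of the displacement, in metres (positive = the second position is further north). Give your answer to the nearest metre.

ΔN = 305 m

Δφ = -17.24125° − -17.24400° = +0.00275°; Δλ = -68.35564° − -68.36100° = +0.00536°.
ΔN = Δφ × 110900 = 305.0 m; ΔE = Δλ × 110900 × cos(-17.24400°) = +0.00536 × 110900 × 0.955051 = 567.7 m.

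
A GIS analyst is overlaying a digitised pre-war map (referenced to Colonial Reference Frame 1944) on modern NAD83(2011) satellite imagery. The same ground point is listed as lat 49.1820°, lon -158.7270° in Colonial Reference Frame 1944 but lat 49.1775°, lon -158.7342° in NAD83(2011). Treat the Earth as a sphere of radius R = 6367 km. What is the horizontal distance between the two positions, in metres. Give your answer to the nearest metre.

Δφ = 49.1775° − 49.1820° = -0.0045°; Δλ = -158.7342° − -158.7270° = -0.0072°.
1° along a meridian = πR/180 = 111125 m.
ΔN = Δφ × 111125 = -500.1 m; ΔE = Δλ × 111125 × cos(49.1820°) = -0.0072 × 111125 × 0.653658 = -523.0 m.
Distance = √(ΔE² + ΔN²) = √((-523.0)² + (-500.1)²) = 723.6 m.

724 m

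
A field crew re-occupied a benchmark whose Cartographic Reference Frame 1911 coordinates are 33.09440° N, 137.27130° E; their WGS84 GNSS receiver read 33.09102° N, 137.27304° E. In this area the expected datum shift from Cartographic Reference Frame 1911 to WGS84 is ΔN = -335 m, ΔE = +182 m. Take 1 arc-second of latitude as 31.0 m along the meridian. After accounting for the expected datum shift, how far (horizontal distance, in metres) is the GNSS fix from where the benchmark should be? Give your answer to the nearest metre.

46 m

Observed coordinate differences: Δφ = -0.00338°, Δλ = +0.00174°.
Converting to metres (1° lat = 111600 m, cos φ = 0.837772): observed ΔN = -377.2 m, observed ΔE = 162.7 m.
Subtracting the expected shift leaves a residual of -377.2 − (-335) = -42.2 m north and 162.7 − (182) = -19.3 m east.
Residual distance = √((-42.2)² + (-19.3)²) = 46.4 m.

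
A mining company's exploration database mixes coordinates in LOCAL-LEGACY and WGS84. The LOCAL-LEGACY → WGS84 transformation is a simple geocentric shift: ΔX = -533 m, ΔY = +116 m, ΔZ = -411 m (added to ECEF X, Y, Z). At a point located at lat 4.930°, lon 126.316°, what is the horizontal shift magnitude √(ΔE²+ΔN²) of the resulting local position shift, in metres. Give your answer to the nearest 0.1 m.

At φ = 4.930°, λ = 126.316°: sin φ = 0.085939, cos φ = 0.996300, sin λ = 0.805763, cos λ = -0.592238.
ΔE = −sin λ·ΔX + cos λ·ΔY = −(0.805763)·(-533) + (-0.592238)·(116) = 360.77 m.
ΔN = −sin φ cos λ·ΔX − sin φ sin λ·ΔY + cos φ·ΔZ = −(0.085939)(-0.592238)(-533) − (0.085939)(0.805763)(116) + (0.996300)(-411) = -444.64 m.
Horizontal magnitude = √(ΔE² + ΔN²) = √(360.77² + (-444.64)²) = 572.59 m.

572.6 m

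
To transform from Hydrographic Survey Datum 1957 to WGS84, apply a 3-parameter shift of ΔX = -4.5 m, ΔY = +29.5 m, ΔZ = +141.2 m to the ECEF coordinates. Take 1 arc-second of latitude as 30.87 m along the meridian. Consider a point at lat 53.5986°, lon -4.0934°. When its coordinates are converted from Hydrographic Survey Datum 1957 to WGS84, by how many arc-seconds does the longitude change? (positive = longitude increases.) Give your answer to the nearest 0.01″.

Δλ = 1.59″

sin φ = 0.804879, cos φ = 0.593439, sin λ = -0.071383, cos λ = 0.997449.
East component: ΔE = −sin λ·ΔX + cos λ·ΔY = −(-0.071383)(-4.5) + (0.997449)(29.5) = 29.10 m.
1° of latitude spans 3600 × 30.87 = 111132 m; at latitude φ, 1° of longitude spans that × cos φ = 65950.0 m, so Δλ = 29.10 / 65950.0 × 3600 = 1.589″.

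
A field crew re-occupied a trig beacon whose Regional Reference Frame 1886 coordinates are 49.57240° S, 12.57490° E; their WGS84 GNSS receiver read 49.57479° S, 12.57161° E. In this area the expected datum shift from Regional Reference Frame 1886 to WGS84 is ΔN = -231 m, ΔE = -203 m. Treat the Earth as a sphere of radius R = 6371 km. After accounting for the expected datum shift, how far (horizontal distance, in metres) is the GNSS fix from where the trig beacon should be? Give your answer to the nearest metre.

Observed coordinate differences: Δφ = -0.00239°, Δλ = -0.00329°.
Converting to metres (1° lat = 111195 m, cos φ = 0.648487): observed ΔN = -265.8 m, observed ΔE = -237.2 m.
Subtracting the expected shift leaves a residual of -265.8 − (-231) = -34.8 m north and -237.2 − (-203) = -34.2 m east.
Residual distance = √((-34.8)² + (-34.2)²) = 48.8 m.

49 m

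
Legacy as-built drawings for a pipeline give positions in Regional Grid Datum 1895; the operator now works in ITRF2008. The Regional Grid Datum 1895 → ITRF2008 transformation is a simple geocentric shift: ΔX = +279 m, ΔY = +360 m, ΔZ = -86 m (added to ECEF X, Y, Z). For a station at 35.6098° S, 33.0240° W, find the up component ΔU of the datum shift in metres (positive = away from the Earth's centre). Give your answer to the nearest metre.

At φ = -35.6098°, λ = -33.0240°: sin φ = -0.582262, cos φ = 0.813001, sin λ = -0.544990, cos λ = 0.838442.
ΔU = cos φ cos λ·ΔX + cos φ sin λ·ΔY + sin φ·ΔZ = (0.813001)(0.838442)(279) + (0.813001)(-0.544990)(360) + (-0.582262)(-86) = 80.75 m.

ΔU = 81 m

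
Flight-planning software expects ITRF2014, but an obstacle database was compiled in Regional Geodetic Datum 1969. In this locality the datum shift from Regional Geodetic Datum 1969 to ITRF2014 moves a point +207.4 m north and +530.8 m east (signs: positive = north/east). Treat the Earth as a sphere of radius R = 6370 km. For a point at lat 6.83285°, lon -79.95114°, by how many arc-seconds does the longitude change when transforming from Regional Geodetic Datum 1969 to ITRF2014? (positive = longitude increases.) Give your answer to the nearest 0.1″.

Δλ = 17.3″

At latitude 6.83285°, cos φ = 0.992897.
One radian of longitude at latitude φ spans R cos φ, so Δλ = ΔE / (R cos φ) = 530.8 / (6370000 × 0.992897) = 8.3924e-05 rad = 17.311″.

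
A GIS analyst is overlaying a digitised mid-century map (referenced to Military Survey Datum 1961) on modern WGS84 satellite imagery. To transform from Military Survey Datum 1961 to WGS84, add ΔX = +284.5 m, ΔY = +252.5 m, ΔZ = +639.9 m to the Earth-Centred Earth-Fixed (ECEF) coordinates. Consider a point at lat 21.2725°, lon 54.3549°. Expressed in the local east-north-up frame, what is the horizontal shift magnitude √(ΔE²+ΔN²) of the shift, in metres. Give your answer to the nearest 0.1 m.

At φ = 21.2725°, λ = 54.3549°: sin φ = 0.362804, cos φ = 0.931865, sin λ = 0.812642, cos λ = 0.582763.
ΔE = −sin λ·ΔX + cos λ·ΔY = −(0.812642)·(284.5) + (0.582763)·(252.5) = -84.05 m.
ΔN = −sin φ cos λ·ΔX − sin φ sin λ·ΔY + cos φ·ΔZ = −(0.362804)(0.582763)(284.5) − (0.362804)(0.812642)(252.5) + (0.931865)(639.9) = 461.70 m.
Horizontal magnitude = √(ΔE² + ΔN²) = √((-84.05)² + 461.70²) = 469.29 m.

469.3 m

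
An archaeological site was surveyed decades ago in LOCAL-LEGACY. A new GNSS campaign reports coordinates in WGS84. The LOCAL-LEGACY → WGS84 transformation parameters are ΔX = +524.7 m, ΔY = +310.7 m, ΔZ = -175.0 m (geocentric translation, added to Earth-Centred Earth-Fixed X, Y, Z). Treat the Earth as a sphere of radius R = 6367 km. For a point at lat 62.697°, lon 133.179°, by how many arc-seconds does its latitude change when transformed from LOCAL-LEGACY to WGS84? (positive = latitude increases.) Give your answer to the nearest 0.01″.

sin φ = 0.888593, cos φ = 0.458696, sin λ = 0.729219, cos λ = -0.684280.
North component: ΔN = −sin φ cos λ·ΔX − sin φ sin λ·ΔY + cos φ·ΔZ = −(0.888593)(-0.684280)(524.7) − (0.888593)(0.729219)(310.7) + (0.458696)(-175.0) = 37.44 m.
1° of latitude spans πR/180 = 111125 m, so Δφ = 37.44 / 111125 × 3600 = 1.213″.

Δφ = 1.21″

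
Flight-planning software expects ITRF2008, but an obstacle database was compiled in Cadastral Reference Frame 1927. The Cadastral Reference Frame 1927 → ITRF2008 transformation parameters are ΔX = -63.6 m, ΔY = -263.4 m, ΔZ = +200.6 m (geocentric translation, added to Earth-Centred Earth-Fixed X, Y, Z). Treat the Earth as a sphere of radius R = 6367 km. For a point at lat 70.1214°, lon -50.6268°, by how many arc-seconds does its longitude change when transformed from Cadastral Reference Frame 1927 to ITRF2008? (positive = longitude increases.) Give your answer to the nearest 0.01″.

Δλ = -20.60″

sin φ = 0.940415, cos φ = 0.340028, sin λ = -0.773030, cos λ = 0.634369.
East component: ΔE = −sin λ·ΔX + cos λ·ΔY = −(-0.773030)(-63.6) + (0.634369)(-263.4) = -216.26 m.
1° of latitude spans πR/180 = 111125 m; at latitude φ, 1° of longitude spans that × cos φ = 37785.7 m, so Δλ = -216.26 / 37785.7 × 3600 = -20.604″.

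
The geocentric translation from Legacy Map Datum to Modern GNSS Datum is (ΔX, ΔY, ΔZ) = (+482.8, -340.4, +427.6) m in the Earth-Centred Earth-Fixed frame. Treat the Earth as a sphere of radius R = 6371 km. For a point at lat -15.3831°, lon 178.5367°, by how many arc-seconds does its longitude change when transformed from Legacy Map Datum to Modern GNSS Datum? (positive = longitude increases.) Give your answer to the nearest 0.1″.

Δλ = 11.0″

sin φ = -0.265272, cos φ = 0.964174, sin λ = 0.025537, cos λ = -0.999674.
East component: ΔE = −sin λ·ΔX + cos λ·ΔY = −(0.025537)(482.8) + (-0.999674)(-340.4) = 327.96 m.
1° of latitude spans πR/180 = 111195 m; at latitude φ, 1° of longitude spans that × cos φ = 107211.2 m, so Δλ = 327.96 / 107211.2 × 3600 = 11.012″.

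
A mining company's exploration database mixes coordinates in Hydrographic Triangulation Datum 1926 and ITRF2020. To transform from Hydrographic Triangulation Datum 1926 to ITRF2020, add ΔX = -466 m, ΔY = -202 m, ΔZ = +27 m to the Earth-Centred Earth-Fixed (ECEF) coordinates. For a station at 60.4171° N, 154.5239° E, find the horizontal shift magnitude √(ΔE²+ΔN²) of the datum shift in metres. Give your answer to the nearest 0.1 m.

472.5 m

At φ = 60.4171°, λ = 154.5239°: sin φ = 0.869642, cos φ = 0.493682, sin λ = 0.430135, cos λ = -0.902765.
ΔE = −sin λ·ΔX + cos λ·ΔY = −(0.430135)·(-466) + (-0.902765)·(-202) = 382.80 m.
ΔN = −sin φ cos λ·ΔX − sin φ sin λ·ΔY + cos φ·ΔZ = −(0.869642)(-0.902765)(-466) − (0.869642)(0.430135)(-202) + (0.493682)(27) = -276.96 m.
Horizontal magnitude = √(ΔE² + ΔN²) = √(382.80² + (-276.96)²) = 472.49 m.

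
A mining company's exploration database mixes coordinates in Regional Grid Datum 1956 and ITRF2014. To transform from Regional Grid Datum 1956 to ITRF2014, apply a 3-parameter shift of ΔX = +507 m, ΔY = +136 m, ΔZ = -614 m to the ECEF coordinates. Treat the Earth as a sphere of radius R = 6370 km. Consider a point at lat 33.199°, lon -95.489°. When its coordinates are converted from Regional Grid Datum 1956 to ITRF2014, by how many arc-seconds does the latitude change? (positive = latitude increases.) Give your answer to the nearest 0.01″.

sin φ = 0.547549, cos φ = 0.836774, sin λ = -0.995415, cos λ = -0.095655.
North component: ΔN = −sin φ cos λ·ΔX − sin φ sin λ·ΔY + cos φ·ΔZ = −(0.547549)(-0.095655)(507) − (0.547549)(-0.995415)(136) + (0.836774)(-614) = -413.10 m.
1° of latitude spans πR/180 = 111177 m, so Δφ = -413.10 / 111177 × 3600 = -13.376″.

Δφ = -13.38″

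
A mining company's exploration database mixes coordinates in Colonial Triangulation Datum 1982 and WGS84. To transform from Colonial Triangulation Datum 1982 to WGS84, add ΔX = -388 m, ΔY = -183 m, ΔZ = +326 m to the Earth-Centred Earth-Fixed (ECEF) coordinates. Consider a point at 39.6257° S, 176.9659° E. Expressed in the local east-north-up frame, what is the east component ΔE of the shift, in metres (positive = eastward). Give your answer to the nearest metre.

ΔE = 203 m

The local east axis at (φ, λ) is (−sin λ, cos λ, 0), so ΔE = −sin(176.9659°)·(-388) + cos(176.9659°)·(-183) = 203.28 m.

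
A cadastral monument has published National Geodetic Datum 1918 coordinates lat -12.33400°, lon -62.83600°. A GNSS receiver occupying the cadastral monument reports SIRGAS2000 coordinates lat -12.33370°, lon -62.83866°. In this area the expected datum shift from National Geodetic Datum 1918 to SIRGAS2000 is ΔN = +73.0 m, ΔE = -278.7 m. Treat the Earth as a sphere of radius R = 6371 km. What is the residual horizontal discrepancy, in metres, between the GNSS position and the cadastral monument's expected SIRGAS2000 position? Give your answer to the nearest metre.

Observed coordinate differences: Δφ = +0.00030°, Δλ = -0.00266°.
Converting to metres (1° lat = 111195 m, cos φ = 0.976919): observed ΔN = 33.4 m, observed ΔE = -289.0 m.
Subtracting the expected shift leaves a residual of 33.4 − (73.0) = -39.6 m north and -289.0 − (-278.7) = -10.3 m east.
Residual distance = √((-39.6)² + (-10.3)²) = 40.9 m.

41 m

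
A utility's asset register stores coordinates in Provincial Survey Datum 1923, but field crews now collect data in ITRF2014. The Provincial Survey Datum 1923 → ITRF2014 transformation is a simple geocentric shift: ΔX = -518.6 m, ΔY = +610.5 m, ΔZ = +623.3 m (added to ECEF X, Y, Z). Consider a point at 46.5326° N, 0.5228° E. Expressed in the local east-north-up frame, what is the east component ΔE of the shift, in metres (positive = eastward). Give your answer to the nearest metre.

ΔE = 615 m

At φ = 46.5326°, λ = 0.5228°: sin φ = 0.725766, cos φ = 0.687942, sin λ = 0.009124, cos λ = 0.999958.
ΔE = −sin λ·ΔX + cos λ·ΔY = −(0.009124)·(-518.6) + (0.999958)·(610.5) = 615.21 m.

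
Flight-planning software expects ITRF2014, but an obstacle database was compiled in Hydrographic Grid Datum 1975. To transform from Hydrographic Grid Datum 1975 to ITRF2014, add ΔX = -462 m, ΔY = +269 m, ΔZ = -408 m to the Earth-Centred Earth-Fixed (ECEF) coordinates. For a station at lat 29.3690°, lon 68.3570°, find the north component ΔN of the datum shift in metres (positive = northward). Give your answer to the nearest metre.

ΔN = -395 m

At φ = 29.3690°, λ = 68.3570°: sin φ = 0.490432, cos φ = 0.871479, sin λ = 0.929500, cos λ = 0.368822.
ΔN = −sin φ cos λ·ΔX − sin φ sin λ·ΔY + cos φ·ΔZ = −(0.490432)(0.368822)(-462) − (0.490432)(0.929500)(269) + (0.871479)(-408) = -394.62 m.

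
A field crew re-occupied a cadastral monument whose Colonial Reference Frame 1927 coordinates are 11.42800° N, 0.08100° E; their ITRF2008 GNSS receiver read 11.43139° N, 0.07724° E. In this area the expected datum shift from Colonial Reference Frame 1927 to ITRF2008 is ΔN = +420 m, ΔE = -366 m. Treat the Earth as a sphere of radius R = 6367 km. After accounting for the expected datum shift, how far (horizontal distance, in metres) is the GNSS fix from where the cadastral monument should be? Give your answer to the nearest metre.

Observed coordinate differences: Δφ = +0.00339°, Δλ = -0.00376°.
Converting to metres (1° lat = 111125 m, cos φ = 0.980174): observed ΔN = 376.7 m, observed ΔE = -409.5 m.
Subtracting the expected shift leaves a residual of 376.7 − (420) = -43.3 m north and -409.5 − (-366) = -43.5 m east.
Residual distance = √((-43.3)² + (-43.5)²) = 61.4 m.

61 m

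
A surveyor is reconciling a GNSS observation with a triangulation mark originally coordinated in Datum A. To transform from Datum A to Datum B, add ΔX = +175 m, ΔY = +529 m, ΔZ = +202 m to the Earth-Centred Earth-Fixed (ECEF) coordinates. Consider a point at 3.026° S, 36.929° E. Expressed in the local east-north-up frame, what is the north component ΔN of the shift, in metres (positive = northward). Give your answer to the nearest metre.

The local north axis is (−sin φ cos λ, −sin φ sin λ, cos φ), giving ΔN = 7.385 + 16.778 + 201.718 = 225.88 m.

ΔN = 226 m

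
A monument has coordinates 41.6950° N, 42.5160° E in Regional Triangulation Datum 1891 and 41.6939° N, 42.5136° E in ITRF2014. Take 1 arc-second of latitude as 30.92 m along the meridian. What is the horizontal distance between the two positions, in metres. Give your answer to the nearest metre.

Δφ = 41.6939° − 41.6950° = -0.0011°; Δλ = 42.5136° − 42.5160° = -0.0024°.
1° of latitude = 3600 × 30.92 = 111312 m.
ΔN = Δφ × 111312 = -122.4 m; ΔE = Δλ × 111312 × cos(41.6950°) = -0.0024 × 111312 × 0.746696 = -199.5 m.
Distance = √(ΔE² + ΔN²) = √((-199.5)² + (-122.4)²) = 234.1 m.

234 m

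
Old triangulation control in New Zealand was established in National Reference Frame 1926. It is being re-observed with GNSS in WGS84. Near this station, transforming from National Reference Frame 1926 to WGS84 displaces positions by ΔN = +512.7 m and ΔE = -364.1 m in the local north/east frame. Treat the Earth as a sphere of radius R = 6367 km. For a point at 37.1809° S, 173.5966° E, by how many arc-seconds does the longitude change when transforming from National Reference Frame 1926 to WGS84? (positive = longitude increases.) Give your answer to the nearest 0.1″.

At latitude -37.1809°, cos φ = 0.796731.
One radian of longitude at latitude φ spans R cos φ, so Δλ = ΔE / (R cos φ) = -364.1 / (6367000 × 0.796731) = -7.1775e-05 rad = -14.805″.

Δλ = -14.8″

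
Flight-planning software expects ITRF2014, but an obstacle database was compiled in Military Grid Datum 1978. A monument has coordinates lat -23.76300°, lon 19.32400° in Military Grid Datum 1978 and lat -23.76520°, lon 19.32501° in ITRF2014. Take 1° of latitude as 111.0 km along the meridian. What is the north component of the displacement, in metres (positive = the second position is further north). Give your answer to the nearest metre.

Δφ = -23.76520° − -23.76300° = -0.00220°; Δλ = 19.32501° − 19.32400° = +0.00101°.
ΔN = Δφ × 111000 = -244.2 m; ΔE = Δλ × 111000 × cos(-23.76300°) = +0.00101 × 111000 × 0.915220 = 102.6 m.

ΔN = -244 m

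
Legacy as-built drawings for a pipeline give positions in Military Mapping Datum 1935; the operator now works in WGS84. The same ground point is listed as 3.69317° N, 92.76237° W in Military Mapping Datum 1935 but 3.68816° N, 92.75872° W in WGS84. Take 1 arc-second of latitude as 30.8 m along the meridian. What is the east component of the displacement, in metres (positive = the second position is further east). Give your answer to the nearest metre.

Δφ = 3.68816° − 3.69317° = -0.00501°; Δλ = -92.75872° − -92.76237° = +0.00365°.
1° of latitude = 3600 × 30.80 = 110880 m.
ΔN = Δφ × 110880 = -555.5 m; ΔE = Δλ × 110880 × cos(3.69317°) = +0.00365 × 110880 × 0.997923 = 403.9 m.

ΔE = 404 m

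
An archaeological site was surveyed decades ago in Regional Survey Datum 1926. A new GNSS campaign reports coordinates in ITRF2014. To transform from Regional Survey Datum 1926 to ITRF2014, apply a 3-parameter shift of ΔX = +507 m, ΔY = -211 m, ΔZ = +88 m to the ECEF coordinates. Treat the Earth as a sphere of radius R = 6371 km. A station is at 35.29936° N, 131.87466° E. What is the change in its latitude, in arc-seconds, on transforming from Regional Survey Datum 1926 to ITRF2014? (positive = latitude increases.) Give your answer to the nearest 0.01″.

Δφ = 11.60″

sin φ = 0.577849, cos φ = 0.816144, sin λ = 0.744607, cos λ = -0.667503.
North component: ΔN = −sin φ cos λ·ΔX − sin φ sin λ·ΔY + cos φ·ΔZ = −(0.577849)(-0.667503)(507) − (0.577849)(0.744607)(-211) + (0.816144)(88) = 358.17 m.
1° of latitude spans πR/180 = 111195 m, so Δφ = 358.17 / 111195 × 3600 = 11.596″.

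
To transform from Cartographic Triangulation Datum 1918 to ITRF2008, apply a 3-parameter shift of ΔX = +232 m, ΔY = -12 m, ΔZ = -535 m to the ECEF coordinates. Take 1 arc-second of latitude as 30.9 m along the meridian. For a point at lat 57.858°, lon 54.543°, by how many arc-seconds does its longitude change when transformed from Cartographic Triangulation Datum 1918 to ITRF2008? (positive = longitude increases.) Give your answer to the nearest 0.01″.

sin φ = 0.846732, cos φ = 0.532019, sin λ = 0.814551, cos λ = 0.580092.
East component: ΔE = −sin λ·ΔX + cos λ·ΔY = −(0.814551)(232) + (0.580092)(-12) = -195.94 m.
1° of latitude spans 3600 × 30.90 = 111240 m; at latitude φ, 1° of longitude spans that × cos φ = 59181.8 m, so Δλ = -195.94 / 59181.8 × 3600 = -11.919″.

Δλ = -11.92″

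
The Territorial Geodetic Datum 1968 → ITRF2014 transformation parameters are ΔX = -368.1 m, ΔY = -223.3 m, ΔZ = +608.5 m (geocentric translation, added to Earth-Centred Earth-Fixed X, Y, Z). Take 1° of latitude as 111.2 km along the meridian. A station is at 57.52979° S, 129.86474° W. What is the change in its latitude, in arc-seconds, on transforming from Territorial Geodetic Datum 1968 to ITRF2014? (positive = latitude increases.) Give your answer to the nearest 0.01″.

sin φ = -0.843671, cos φ = 0.536861, sin λ = -0.767560, cos λ = -0.640977.
North component: ΔN = −sin φ cos λ·ΔX − sin φ sin λ·ΔY + cos φ·ΔZ = −(-0.843671)(-0.640977)(-368.1) − (-0.843671)(-0.767560)(-223.3) + (0.536861)(608.5) = 670.34 m.
1° of latitude spans 111200 m, so Δφ = 670.34 / 111200 × 3600 = 21.702″.

Δφ = 21.70″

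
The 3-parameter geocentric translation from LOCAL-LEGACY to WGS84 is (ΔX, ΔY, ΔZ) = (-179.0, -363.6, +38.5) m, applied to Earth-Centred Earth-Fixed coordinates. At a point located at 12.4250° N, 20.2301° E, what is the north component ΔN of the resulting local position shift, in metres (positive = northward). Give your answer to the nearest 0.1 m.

ΔN = 100.8 m

At φ = 12.4250°, λ = 20.2301°: sin φ = 0.215161, cos φ = 0.976578, sin λ = 0.345791, cos λ = 0.938311.
ΔN = −sin φ cos λ·ΔX − sin φ sin λ·ΔY + cos φ·ΔZ = −(0.215161)(0.938311)(-179.0) − (0.215161)(0.345791)(-363.6) + (0.976578)(38.5) = 100.79 m.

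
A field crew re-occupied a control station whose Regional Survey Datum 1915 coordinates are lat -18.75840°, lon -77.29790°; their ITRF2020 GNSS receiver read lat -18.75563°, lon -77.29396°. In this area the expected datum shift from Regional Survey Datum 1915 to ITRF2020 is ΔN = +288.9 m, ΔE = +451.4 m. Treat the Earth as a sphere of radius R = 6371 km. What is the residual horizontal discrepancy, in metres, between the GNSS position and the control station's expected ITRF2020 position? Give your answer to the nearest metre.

Observed coordinate differences: Δφ = +0.00277°, Δλ = +0.00394°.
Converting to metres (1° lat = 111195 m, cos φ = 0.946883): observed ΔN = 308.0 m, observed ΔE = 414.8 m.
Subtracting the expected shift leaves a residual of 308.0 − (288.9) = 19.1 m north and 414.8 − (451.4) = -36.6 m east.
Residual distance = √(19.1² + (-36.6)²) = 41.3 m.

41 m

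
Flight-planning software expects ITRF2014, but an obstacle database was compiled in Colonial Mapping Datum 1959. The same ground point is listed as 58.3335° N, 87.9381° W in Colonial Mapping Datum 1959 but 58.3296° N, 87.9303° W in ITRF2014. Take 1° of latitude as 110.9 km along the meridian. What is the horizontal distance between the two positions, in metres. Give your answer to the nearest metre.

627 m

Δφ = 58.3296° − 58.3335° = -0.0039°; Δλ = -87.9303° − -87.9381° = +0.0078°.
ΔN = Δφ × 110900 = -432.5 m; ΔE = Δλ × 110900 × cos(58.3335°) = +0.0078 × 110900 × 0.524974 = 454.1 m.
Distance = √(ΔE² + ΔN²) = √(454.1² + (-432.5)²) = 627.1 m.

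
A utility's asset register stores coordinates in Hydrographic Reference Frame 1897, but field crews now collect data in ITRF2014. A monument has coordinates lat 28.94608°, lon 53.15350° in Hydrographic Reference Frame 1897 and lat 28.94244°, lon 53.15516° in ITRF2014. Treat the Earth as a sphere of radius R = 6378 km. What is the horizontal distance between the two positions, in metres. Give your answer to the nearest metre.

436 m

Δφ = 28.94244° − 28.94608° = -0.00364°; Δλ = 53.15516° − 53.15350° = +0.00166°.
1° along a meridian = πR/180 = 111317 m.
ΔN = Δφ × 111317 = -405.2 m; ΔE = Δλ × 111317 × cos(28.94608°) = +0.00166 × 111317 × 0.875076 = 161.7 m.
Distance = √(ΔE² + ΔN²) = √(161.7² + (-405.2)²) = 436.3 m.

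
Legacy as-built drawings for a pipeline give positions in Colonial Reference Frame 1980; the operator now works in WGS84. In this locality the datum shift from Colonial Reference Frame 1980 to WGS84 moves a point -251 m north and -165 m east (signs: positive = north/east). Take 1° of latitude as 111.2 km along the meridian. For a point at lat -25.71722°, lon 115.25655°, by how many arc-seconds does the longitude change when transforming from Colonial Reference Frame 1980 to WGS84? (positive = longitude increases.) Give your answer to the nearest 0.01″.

Δλ = -5.93″

At latitude -25.71722°, cos φ = 0.900947.
1° of longitude at this latitude = 111.2 × cos φ = 100.19 km, so Δλ = -165.0 / 100185.3 = -0.0016469° = -5.929″.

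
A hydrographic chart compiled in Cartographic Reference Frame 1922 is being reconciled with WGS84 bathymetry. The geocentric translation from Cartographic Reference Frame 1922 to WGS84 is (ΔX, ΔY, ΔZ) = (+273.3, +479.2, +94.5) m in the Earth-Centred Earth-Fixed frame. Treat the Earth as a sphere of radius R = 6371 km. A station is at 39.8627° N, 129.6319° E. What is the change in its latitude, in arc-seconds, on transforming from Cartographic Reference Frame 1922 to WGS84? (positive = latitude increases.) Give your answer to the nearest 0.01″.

sin φ = 0.640950, cos φ = 0.767583, sin λ = 0.770158, cos λ = -0.637853.
North component: ΔN = −sin φ cos λ·ΔX − sin φ sin λ·ΔY + cos φ·ΔZ = −(0.640950)(-0.637853)(273.3) − (0.640950)(0.770158)(479.2) + (0.767583)(94.5) = -52.28 m.
1° of latitude spans πR/180 = 111195 m, so Δφ = -52.28 / 111195 × 3600 = -1.693″.

Δφ = -1.69″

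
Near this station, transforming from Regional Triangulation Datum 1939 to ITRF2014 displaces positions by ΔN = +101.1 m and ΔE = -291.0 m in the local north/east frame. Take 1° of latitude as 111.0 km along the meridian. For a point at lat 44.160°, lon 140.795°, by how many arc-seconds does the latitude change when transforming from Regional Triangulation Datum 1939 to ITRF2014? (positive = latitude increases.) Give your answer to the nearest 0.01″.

Δφ = 3.28″

1° of latitude = 111.0 km, so Δφ = 101.1 / 111000 = 0.0009108° = 3.279″.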